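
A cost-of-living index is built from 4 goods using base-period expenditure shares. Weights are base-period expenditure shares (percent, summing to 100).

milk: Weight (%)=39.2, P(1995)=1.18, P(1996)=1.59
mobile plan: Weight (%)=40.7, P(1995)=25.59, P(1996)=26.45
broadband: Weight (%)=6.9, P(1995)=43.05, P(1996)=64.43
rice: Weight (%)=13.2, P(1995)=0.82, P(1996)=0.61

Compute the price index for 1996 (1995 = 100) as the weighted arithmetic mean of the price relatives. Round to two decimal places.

milk: 39.2 × (1.59/1.18) = 39.2 × 1.347458 = 52.8203
mobile plan: 40.7 × (26.45/25.59) = 40.7 × 1.033607 = 42.0678
broadband: 6.9 × (64.43/43.05) = 6.9 × 1.496632 = 10.3268
rice: 13.2 × (0.61/0.82) = 13.2 × 0.743902 = 9.8195
Index = Σ wᵢ·(p₁ᵢ/p₀ᵢ) = 52.8203 + 42.0678 + 10.3268 + 9.8195 = 115.0344

115.03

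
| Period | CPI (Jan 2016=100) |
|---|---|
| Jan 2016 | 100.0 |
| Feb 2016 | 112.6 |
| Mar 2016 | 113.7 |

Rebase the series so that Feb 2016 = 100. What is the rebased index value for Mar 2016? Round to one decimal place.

101.0

Rebased(Mar 2016) = 113.7 / 112.6 × 100 = 100.9769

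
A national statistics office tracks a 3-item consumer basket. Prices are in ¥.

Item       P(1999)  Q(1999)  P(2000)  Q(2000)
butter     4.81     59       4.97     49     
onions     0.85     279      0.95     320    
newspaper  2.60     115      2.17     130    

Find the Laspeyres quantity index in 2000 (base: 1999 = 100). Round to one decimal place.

Laspeyres quantity index uses base-period prices as weights.
ΣP(1999)·Q(2000) = 4.81×49 + 0.85×320 + 2.60×130 = 235.69 + 272 + 338 = 845.69
ΣP(1999)·Q(1999) = 4.81×59 + 0.85×279 + 2.60×115 = 283.79 + 237.15 + 299 = 819.94
Index = 845.69 / 819.94 × 100 = 103.1405

103.1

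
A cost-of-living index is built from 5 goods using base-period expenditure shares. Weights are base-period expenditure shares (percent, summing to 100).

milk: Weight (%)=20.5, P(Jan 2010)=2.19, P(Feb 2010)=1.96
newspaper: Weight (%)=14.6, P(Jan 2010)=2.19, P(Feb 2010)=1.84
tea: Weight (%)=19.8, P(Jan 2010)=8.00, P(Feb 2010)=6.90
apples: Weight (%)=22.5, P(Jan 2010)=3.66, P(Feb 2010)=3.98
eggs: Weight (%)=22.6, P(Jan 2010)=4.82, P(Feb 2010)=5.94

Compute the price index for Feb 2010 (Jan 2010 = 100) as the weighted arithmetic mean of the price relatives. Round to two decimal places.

100.01

milk: 20.5 × (1.96/2.19) = 20.5 × 0.894977 = 18.3470
newspaper: 14.6 × (1.84/2.19) = 14.6 × 0.840183 = 12.2667
tea: 19.8 × (6.90/8.00) = 19.8 × 0.862500 = 17.0775
apples: 22.5 × (3.98/3.66) = 22.5 × 1.087432 = 24.4672
eggs: 22.6 × (5.94/4.82) = 22.6 × 1.232365 = 27.8515
Index = Σ wᵢ·(p₁ᵢ/p₀ᵢ) = 18.3470 + 12.2667 + 17.0775 + 24.4672 + 27.8515 = 100.0099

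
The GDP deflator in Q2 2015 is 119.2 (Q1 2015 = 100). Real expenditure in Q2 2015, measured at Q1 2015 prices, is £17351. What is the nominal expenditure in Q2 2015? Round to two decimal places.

Nominal = Real × (Index/100) = 17351 × (119.2/100)
        = 17351 × 1.192 = 20682.3920

20682.39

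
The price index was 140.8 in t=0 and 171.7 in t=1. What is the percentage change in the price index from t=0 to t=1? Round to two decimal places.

Change = (171.7 − 140.8) / 140.8 × 100
       = 30.9 / 140.8 × 100 = 21.9460%

21.95%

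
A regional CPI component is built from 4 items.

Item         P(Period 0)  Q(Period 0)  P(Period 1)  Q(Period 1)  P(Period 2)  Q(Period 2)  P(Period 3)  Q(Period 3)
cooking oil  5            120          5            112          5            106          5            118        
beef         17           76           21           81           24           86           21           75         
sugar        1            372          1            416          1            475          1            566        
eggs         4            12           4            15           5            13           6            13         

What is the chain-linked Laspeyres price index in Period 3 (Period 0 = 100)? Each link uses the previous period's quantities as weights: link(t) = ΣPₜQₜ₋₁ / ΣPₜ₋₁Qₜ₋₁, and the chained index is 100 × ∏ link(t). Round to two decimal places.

Link Period 0→Period 1:
ΣP(Period 1)Q(Period 0) = 5×120 + 21×76 + 1×372 + 4×12 = 600 + 1596 + 372 + 48 = 2616
ΣP(Period 0)Q(Period 0) = 5×120 + 17×76 + 1×372 + 4×12 = 600 + 1292 + 372 + 48 = 2312
link = 2616/2312 = 1.131488
Link Period 1→Period 2:
ΣP(Period 2)Q(Period 1) = 5×112 + 24×81 + 1×416 + 5×15 = 560 + 1944 + 416 + 75 = 2995
ΣP(Period 1)Q(Period 1) = 5×112 + 21×81 + 1×416 + 4×15 = 560 + 1701 + 416 + 60 = 2737
link = 2995/2737 = 1.094264
Link Period 2→Period 3:
ΣP(Period 3)Q(Period 2) = 5×106 + 21×86 + 1×475 + 6×13 = 530 + 1806 + 475 + 78 = 2889
ΣP(Period 2)Q(Period 2) = 5×106 + 24×86 + 1×475 + 5×13 = 530 + 2064 + 475 + 65 = 3134
link = 2889/3134 = 0.921825
Chained index = 100 × 1.131488 × 1.094264 × 0.921825 = 114.1354

114.14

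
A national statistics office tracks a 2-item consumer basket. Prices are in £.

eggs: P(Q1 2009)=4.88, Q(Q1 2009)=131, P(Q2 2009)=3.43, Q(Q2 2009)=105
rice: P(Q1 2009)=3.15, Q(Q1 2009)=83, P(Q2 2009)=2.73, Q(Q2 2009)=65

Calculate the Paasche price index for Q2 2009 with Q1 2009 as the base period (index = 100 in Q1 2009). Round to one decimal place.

75.0

Paasche price index uses current-period quantities as weights.
ΣP(Q2 2009)·Q(Q2 2009) = 3.43×105 + 2.73×65 = 360.15 + 177.45 = 537.6
ΣP(Q1 2009)·Q(Q2 2009) = 4.88×105 + 3.15×65 = 512.4 + 204.75 = 717.15
Index = 537.6 / 717.15 × 100 = 74.9634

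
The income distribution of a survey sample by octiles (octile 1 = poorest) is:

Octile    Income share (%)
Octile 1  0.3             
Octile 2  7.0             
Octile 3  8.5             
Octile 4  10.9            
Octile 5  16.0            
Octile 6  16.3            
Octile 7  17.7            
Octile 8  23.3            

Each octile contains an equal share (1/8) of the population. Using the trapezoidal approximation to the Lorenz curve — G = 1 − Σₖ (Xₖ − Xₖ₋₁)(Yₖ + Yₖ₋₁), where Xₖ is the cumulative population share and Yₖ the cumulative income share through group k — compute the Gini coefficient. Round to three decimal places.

0.304

Cumulative income shares Yₖ: 0.0030, 0.0730, 0.1580, 0.2670, 0.4270, 0.5900, 0.7670, 1.0000
Σ (Xₖ−Xₖ₋₁)(Yₖ+Yₖ₋₁) = (1/8)(0.0030+0.0000) + (1/8)(0.0730+0.0030) + (1/8)(0.1580+0.0730) + (1/8)(0.2670+0.1580) + (1/8)(0.4270+0.2670) + (1/8)(0.5900+0.4270) + (1/8)(0.7670+0.5900) + (1/8)(1.0000+0.7670)
  = 0.0004 + 0.0095 + 0.0289 + 0.0531 + 0.0868 + 0.1271 + 0.1696 + 0.2209 = 0.6963
G = 1 − 0.6963 = 0.3037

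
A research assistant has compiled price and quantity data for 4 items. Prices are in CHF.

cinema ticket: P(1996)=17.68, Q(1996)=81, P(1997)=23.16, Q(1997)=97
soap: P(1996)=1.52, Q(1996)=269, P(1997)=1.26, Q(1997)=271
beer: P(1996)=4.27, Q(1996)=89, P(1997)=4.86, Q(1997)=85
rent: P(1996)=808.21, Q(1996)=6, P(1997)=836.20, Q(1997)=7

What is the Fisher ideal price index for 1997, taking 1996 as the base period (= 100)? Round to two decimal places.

Laspeyres component (base-period weights):
ΣP(1997)Q(1996) = 23.16×81 + 1.26×269 + 4.86×89 + 836.20×6 = 1875.96 + 338.94 + 432.54 + 5017.2 = 7664.64
ΣP(1996)Q(1996) = 17.68×81 + 1.52×269 + 4.27×89 + 808.21×6 = 1432.08 + 408.88 + 380.03 + 4849.26 = 7070.25
L = 7664.64 / 7070.25 × 100 = 108.4069
Paasche component (current-period weights):
ΣP(1997)Q(1997) = 23.16×97 + 1.26×271 + 4.86×85 + 836.20×7 = 2246.52 + 341.46 + 413.1 + 5853.4 = 8854.48
ΣP(1996)Q(1997) = 17.68×97 + 1.52×271 + 4.27×85 + 808.21×7 = 1714.96 + 411.92 + 362.95 + 5657.47 = 8147.3
P = 8854.48 / 8147.3 × 100 = 108.6799
Fisher = √(L × P) = √(108.4069 × 108.6799) = 108.5433

108.54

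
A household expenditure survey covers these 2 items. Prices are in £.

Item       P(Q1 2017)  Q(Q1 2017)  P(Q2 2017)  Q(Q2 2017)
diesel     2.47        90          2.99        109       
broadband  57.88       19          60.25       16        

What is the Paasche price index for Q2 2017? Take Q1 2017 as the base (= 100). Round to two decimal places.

Paasche price index uses current-period quantities as weights.
ΣP(Q2 2017)·Q(Q2 2017) = 2.99×109 + 60.25×16 = 325.91 + 964 = 1289.91
ΣP(Q1 2017)·Q(Q2 2017) = 2.47×109 + 57.88×16 = 269.23 + 926.08 = 1195.31
Index = 1289.91 / 1195.31 × 100 = 107.9143

107.91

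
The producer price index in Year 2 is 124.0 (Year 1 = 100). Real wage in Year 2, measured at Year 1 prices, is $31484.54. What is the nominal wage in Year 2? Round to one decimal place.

Nominal = Real × (Index/100) = 31484.54 × (124.0/100)
        = 31484.54 × 1.240 = 39040.8296

39040.8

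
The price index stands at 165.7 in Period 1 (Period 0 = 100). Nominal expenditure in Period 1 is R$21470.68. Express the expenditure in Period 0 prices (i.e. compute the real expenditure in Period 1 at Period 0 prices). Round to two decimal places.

12957.56

Real = Nominal ÷ (Index/100) = 21470.68 ÷ (165.7/100)
     = 21470.68 ÷ 1.657 = 12957.5619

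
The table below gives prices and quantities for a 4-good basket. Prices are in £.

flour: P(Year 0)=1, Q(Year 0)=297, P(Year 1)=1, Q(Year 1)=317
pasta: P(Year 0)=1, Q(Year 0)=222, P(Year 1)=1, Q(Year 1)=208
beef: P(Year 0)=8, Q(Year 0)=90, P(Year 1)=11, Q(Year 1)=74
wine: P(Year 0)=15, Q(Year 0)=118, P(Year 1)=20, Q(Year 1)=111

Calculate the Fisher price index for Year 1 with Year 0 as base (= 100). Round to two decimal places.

Laspeyres component (base-period weights):
ΣP(Year 1)Q(Year 0) = 1×297 + 1×222 + 11×90 + 20×118 = 297 + 222 + 990 + 2360 = 3869
ΣP(Year 0)Q(Year 0) = 1×297 + 1×222 + 8×90 + 15×118 = 297 + 222 + 720 + 1770 = 3009
L = 3869 / 3009 × 100 = 128.5809
Paasche component (current-period weights):
ΣP(Year 1)Q(Year 1) = 1×317 + 1×208 + 11×74 + 20×111 = 317 + 208 + 814 + 2220 = 3559
ΣP(Year 0)Q(Year 1) = 1×317 + 1×208 + 8×74 + 15×111 = 317 + 208 + 592 + 1665 = 2782
P = 3559 / 2782 × 100 = 127.9295
Fisher = √(L × P) = √(128.5809 × 127.9295) = 128.2548

128.25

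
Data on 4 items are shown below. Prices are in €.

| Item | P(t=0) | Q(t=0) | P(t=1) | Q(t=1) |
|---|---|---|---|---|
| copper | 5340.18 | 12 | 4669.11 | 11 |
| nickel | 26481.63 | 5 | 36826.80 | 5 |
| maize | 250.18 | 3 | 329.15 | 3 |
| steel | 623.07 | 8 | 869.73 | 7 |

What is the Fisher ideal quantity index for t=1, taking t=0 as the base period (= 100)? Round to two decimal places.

Laspeyres component (base-period weights):
ΣP(t=0)Q(t=1) = 5340.18×11 + 26481.63×5 + 250.18×3 + 623.07×7 = 58741.98 + 132408.15 + 750.54 + 4361.49 = 196262.16
ΣP(t=0)Q(t=0) = 5340.18×12 + 26481.63×5 + 250.18×3 + 623.07×8 = 64082.16 + 132408.15 + 750.54 + 4984.56 = 202225.41
L = 196262.16 / 202225.41 × 100 = 97.0512
Paasche component (current-period weights):
ΣP(t=1)Q(t=1) = 4669.11×11 + 36826.80×5 + 329.15×3 + 869.73×7 = 51360.21 + 184134 + 987.45 + 6088.11 = 242569.77
ΣP(t=1)Q(t=0) = 4669.11×12 + 36826.80×5 + 329.15×3 + 869.73×8 = 56029.32 + 184134 + 987.45 + 6957.84 = 248108.61
P = 242569.77 / 248108.61 × 100 = 97.7676
Fisher = √(L × P) = √(97.0512 × 97.7676) = 97.4087

97.41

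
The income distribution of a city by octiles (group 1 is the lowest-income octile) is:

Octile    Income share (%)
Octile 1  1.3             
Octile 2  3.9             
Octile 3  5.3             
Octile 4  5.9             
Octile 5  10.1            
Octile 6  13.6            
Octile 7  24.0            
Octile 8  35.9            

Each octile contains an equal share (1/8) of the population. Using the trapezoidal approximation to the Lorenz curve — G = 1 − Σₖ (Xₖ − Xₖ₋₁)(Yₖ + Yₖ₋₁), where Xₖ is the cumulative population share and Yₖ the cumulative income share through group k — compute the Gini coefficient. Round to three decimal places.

Cumulative income shares Yₖ: 0.0130, 0.0520, 0.1050, 0.1640, 0.2650, 0.4010, 0.6410, 1.0000
Σ (Xₖ−Xₖ₋₁)(Yₖ+Yₖ₋₁) = (1/8)(0.0130+0.0000) + (1/8)(0.0520+0.0130) + (1/8)(0.1050+0.0520) + (1/8)(0.1640+0.1050) + (1/8)(0.2650+0.1640) + (1/8)(0.4010+0.2650) + (1/8)(0.6410+0.4010) + (1/8)(1.0000+0.6410)
  = 0.0016 + 0.0081 + 0.0196 + 0.0336 + 0.0536 + 0.0833 + 0.1303 + 0.2051 = 0.5353
G = 1 − 0.5353 = 0.4647

0.465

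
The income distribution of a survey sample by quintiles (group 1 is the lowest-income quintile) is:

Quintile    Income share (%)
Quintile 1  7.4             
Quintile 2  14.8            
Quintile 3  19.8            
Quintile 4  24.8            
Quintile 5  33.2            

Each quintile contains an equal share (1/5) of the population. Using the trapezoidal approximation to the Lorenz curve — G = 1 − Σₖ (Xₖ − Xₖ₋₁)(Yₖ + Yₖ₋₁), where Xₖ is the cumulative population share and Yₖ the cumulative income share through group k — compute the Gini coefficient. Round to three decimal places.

Cumulative income shares Yₖ: 0.0740, 0.2220, 0.4200, 0.6680, 1.0000
Σ (Xₖ−Xₖ₋₁)(Yₖ+Yₖ₋₁) = (1/5)(0.0740+0.0000) + (1/5)(0.2220+0.0740) + (1/5)(0.4200+0.2220) + (1/5)(0.6680+0.4200) + (1/5)(1.0000+0.6680)
  = 0.0148 + 0.0592 + 0.1284 + 0.2176 + 0.3336 = 0.7536
G = 1 − 0.7536 = 0.2464

0.246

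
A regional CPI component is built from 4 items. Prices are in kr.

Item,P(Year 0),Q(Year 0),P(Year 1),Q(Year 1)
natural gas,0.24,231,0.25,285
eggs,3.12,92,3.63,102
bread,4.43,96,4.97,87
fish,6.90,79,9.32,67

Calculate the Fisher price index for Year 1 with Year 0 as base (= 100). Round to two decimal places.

Laspeyres component (base-period weights):
ΣP(Year 1)Q(Year 0) = 0.25×231 + 3.63×92 + 4.97×96 + 9.32×79 = 57.75 + 333.96 + 477.12 + 736.28 = 1605.11
ΣP(Year 0)Q(Year 0) = 0.24×231 + 3.12×92 + 4.43×96 + 6.90×79 = 55.44 + 287.04 + 425.28 + 545.1 = 1312.86
L = 1605.11 / 1312.86 × 100 = 122.2606
Paasche component (current-period weights):
ΣP(Year 1)Q(Year 1) = 0.25×285 + 3.63×102 + 4.97×87 + 9.32×67 = 71.25 + 370.26 + 432.39 + 624.44 = 1498.34
ΣP(Year 0)Q(Year 1) = 0.24×285 + 3.12×102 + 4.43×87 + 6.90×67 = 68.4 + 318.24 + 385.41 + 462.3 = 1234.35
P = 1498.34 / 1234.35 × 100 = 121.3870
Fisher = √(L × P) = √(122.2606 × 121.3870) = 121.8230

121.82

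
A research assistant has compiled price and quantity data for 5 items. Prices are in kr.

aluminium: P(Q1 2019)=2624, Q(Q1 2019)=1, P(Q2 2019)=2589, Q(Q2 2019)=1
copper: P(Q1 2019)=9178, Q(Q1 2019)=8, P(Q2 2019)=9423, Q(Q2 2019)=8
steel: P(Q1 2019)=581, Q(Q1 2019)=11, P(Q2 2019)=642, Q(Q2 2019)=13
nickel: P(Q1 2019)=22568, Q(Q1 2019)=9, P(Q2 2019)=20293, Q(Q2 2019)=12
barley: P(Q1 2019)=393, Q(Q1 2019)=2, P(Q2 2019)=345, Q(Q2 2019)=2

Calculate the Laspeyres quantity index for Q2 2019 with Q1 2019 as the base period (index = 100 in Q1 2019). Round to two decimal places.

Laspeyres quantity index uses base-period prices as weights.
ΣP(Q1 2019)·Q(Q2 2019) = 2624×1 + 9178×8 + 581×13 + 22568×12 + 393×2 = 2624 + 73424 + 7553 + 270816 + 786 = 355203
ΣP(Q1 2019)·Q(Q1 2019) = 2624×1 + 9178×8 + 581×11 + 22568×9 + 393×2 = 2624 + 73424 + 6391 + 203112 + 786 = 286337
Index = 355203 / 286337 × 100 = 124.0507

124.05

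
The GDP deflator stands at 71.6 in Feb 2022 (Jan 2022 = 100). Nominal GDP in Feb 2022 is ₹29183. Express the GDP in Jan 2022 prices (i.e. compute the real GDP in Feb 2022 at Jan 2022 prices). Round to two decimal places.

40758.38

Real = Nominal ÷ (Index/100) = 29183 ÷ (71.6/100)
     = 29183 ÷ 0.716 = 40758.3799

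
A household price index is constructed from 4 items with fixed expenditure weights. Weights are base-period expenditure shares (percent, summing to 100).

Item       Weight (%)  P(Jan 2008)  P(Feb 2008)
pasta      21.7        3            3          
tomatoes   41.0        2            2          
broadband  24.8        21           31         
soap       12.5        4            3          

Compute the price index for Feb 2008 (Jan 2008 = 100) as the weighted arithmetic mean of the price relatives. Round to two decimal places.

pasta: 21.7 × (3/3) = 21.7 × 1.000000 = 21.7000
tomatoes: 41.0 × (2/2) = 41.0 × 1.000000 = 41.0000
broadband: 24.8 × (31/21) = 24.8 × 1.476190 = 36.6095
soap: 12.5 × (3/4) = 12.5 × 0.750000 = 9.3750
Index = Σ wᵢ·(p₁ᵢ/p₀ᵢ) = 21.7000 + 41.0000 + 36.6095 + 9.3750 = 108.6845

108.68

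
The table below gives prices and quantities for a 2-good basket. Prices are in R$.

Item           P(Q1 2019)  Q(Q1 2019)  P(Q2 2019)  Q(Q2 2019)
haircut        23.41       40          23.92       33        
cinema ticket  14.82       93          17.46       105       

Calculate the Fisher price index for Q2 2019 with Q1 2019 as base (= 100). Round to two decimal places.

112.06

Laspeyres component (base-period weights):
ΣP(Q2 2019)Q(Q1 2019) = 23.92×40 + 17.46×93 = 956.8 + 1623.78 = 2580.58
ΣP(Q1 2019)Q(Q1 2019) = 23.41×40 + 14.82×93 = 936.4 + 1378.26 = 2314.66
L = 2580.58 / 2314.66 × 100 = 111.4885
Paasche component (current-period weights):
ΣP(Q2 2019)Q(Q2 2019) = 23.92×33 + 17.46×105 = 789.36 + 1833.3 = 2622.66
ΣP(Q1 2019)Q(Q2 2019) = 23.41×33 + 14.82×105 = 772.53 + 1556.1 = 2328.63
P = 2622.66 / 2328.63 × 100 = 112.6267
Fisher = √(L × P) = √(111.4885 × 112.6267) = 112.0562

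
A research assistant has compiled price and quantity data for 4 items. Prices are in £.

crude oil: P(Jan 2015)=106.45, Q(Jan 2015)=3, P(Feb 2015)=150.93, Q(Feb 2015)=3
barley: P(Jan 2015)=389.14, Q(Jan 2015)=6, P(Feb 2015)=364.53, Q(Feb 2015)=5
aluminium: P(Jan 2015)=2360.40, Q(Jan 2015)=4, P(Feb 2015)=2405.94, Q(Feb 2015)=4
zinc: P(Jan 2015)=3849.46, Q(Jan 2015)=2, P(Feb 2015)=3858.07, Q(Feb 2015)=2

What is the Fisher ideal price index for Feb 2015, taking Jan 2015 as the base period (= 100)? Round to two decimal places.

101.01

Laspeyres component (base-period weights):
ΣP(Feb 2015)Q(Jan 2015) = 150.93×3 + 364.53×6 + 2405.94×4 + 3858.07×2 = 452.79 + 2187.18 + 9623.76 + 7716.14 = 19979.87
ΣP(Jan 2015)Q(Jan 2015) = 106.45×3 + 389.14×6 + 2360.40×4 + 3849.46×2 = 319.35 + 2334.84 + 9441.6 + 7698.92 = 19794.71
L = 19979.87 / 19794.71 × 100 = 100.9354
Paasche component (current-period weights):
ΣP(Feb 2015)Q(Feb 2015) = 150.93×3 + 364.53×5 + 2405.94×4 + 3858.07×2 = 452.79 + 1822.65 + 9623.76 + 7716.14 = 19615.34
ΣP(Jan 2015)Q(Feb 2015) = 106.45×3 + 389.14×5 + 2360.40×4 + 3849.46×2 = 319.35 + 1945.7 + 9441.6 + 7698.92 = 19405.57
P = 19615.34 / 19405.57 × 100 = 101.0810
Fisher = √(L × P) = √(100.9354 × 101.0810) = 101.0082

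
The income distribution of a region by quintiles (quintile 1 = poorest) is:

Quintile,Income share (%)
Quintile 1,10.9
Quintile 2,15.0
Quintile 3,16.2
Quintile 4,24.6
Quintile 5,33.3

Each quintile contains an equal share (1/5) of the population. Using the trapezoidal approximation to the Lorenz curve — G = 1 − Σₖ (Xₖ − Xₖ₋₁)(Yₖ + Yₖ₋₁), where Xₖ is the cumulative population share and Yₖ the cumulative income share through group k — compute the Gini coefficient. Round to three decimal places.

0.218

Cumulative income shares Yₖ: 0.1090, 0.2590, 0.4210, 0.6670, 1.0000
Σ (Xₖ−Xₖ₋₁)(Yₖ+Yₖ₋₁) = (1/5)(0.1090+0.0000) + (1/5)(0.2590+0.1090) + (1/5)(0.4210+0.2590) + (1/5)(0.6670+0.4210) + (1/5)(1.0000+0.6670)
  = 0.0218 + 0.0736 + 0.1360 + 0.2176 + 0.3334 = 0.7824
G = 1 − 0.7824 = 0.2176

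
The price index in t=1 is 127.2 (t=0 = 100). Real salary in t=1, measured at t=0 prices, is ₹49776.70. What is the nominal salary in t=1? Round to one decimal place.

Nominal = Real × (Index/100) = 49776.70 × (127.2/100)
        = 49776.70 × 1.272 = 63315.9624

63316.0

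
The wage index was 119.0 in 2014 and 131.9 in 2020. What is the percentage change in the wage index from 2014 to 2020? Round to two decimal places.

Change = (131.9 − 119.0) / 119.0 × 100
       = 12.9 / 119.0 × 100 = 10.8403%

10.84%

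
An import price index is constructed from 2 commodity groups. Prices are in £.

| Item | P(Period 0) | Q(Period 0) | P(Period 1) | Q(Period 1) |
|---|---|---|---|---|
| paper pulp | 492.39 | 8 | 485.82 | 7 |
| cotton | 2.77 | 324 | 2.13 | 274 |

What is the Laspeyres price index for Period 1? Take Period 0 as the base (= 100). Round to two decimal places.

Laspeyres price index uses base-period quantities as weights.
ΣP(Period 1)·Q(Period 0) = 485.82×8 + 2.13×324 = 3886.56 + 690.12 = 4576.68
ΣP(Period 0)·Q(Period 0) = 492.39×8 + 2.77×324 = 3939.12 + 897.48 = 4836.6
Index = 4576.68 / 4836.6 × 100 = 94.6260

94.63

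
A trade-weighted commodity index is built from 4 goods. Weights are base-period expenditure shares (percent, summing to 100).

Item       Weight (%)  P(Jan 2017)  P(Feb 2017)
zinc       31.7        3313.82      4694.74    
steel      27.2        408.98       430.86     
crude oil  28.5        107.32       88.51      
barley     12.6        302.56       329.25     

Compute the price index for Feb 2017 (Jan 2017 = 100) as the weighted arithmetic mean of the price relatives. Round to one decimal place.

110.8

zinc: 31.7 × (4694.74/3313.82) = 31.7 × 1.416715 = 44.9099
steel: 27.2 × (430.86/408.98) = 27.2 × 1.053499 = 28.6552
crude oil: 28.5 × (88.51/107.32) = 28.5 × 0.824730 = 23.5048
barley: 12.6 × (329.25/302.56) = 12.6 × 1.088214 = 13.7115
Index = Σ wᵢ·(p₁ᵢ/p₀ᵢ) = 44.9099 + 28.6552 + 23.5048 + 13.7115 = 110.7813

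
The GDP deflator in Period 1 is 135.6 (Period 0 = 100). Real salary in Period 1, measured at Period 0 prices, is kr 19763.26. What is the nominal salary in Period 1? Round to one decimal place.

Nominal = Real × (Index/100) = 19763.26 × (135.6/100)
        = 19763.26 × 1.356 = 26798.9806

26799.0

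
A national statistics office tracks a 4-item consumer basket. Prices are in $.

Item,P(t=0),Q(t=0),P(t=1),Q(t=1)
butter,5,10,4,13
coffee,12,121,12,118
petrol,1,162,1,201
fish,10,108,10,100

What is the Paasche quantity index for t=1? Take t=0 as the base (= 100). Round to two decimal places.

Paasche quantity index uses current-period prices as weights.
ΣP(t=1)·Q(t=1) = 4×13 + 12×118 + 1×201 + 10×100 = 52 + 1416 + 201 + 1000 = 2669
ΣP(t=1)·Q(t=0) = 4×10 + 12×121 + 1×162 + 10×108 = 40 + 1452 + 162 + 1080 = 2734
Index = 2669 / 2734 × 100 = 97.6225

97.62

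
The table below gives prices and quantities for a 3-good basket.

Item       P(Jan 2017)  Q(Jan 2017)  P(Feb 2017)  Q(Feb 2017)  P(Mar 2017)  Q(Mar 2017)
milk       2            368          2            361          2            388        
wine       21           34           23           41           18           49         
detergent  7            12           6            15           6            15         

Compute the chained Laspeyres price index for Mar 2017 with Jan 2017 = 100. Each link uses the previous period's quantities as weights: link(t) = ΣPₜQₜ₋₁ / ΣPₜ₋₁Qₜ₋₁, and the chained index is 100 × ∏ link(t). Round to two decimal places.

Link Jan 2017→Feb 2017:
ΣP(Feb 2017)Q(Jan 2017) = 2×368 + 23×34 + 6×12 = 736 + 782 + 72 = 1590
ΣP(Jan 2017)Q(Jan 2017) = 2×368 + 21×34 + 7×12 = 736 + 714 + 84 = 1534
link = 1590/1534 = 1.036506
Link Feb 2017→Mar 2017:
ΣP(Mar 2017)Q(Feb 2017) = 2×361 + 18×41 + 6×15 = 722 + 738 + 90 = 1550
ΣP(Feb 2017)Q(Feb 2017) = 2×361 + 23×41 + 6×15 = 722 + 943 + 90 = 1755
link = 1550/1755 = 0.883191
Chained index = 100 × 1.036506 × 0.883191 = 91.5433

91.54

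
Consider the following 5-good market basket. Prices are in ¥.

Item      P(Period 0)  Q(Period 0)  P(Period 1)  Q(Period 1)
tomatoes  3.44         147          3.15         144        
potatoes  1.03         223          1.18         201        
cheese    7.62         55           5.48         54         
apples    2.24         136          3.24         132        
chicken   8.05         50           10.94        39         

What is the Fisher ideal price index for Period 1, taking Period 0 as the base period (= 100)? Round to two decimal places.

107.53

Laspeyres component (base-period weights):
ΣP(Period 1)Q(Period 0) = 3.15×147 + 1.18×223 + 5.48×55 + 3.24×136 + 10.94×50 = 463.05 + 263.14 + 301.4 + 440.64 + 547 = 2015.23
ΣP(Period 0)Q(Period 0) = 3.44×147 + 1.03×223 + 7.62×55 + 2.24×136 + 8.05×50 = 505.68 + 229.69 + 419.1 + 304.64 + 402.5 = 1861.61
L = 2015.23 / 1861.61 × 100 = 108.2520
Paasche component (current-period weights):
ΣP(Period 1)Q(Period 1) = 3.15×144 + 1.18×201 + 5.48×54 + 3.24×132 + 10.94×39 = 453.6 + 237.18 + 295.92 + 427.68 + 426.66 = 1841.04
ΣP(Period 0)Q(Period 1) = 3.44×144 + 1.03×201 + 7.62×54 + 2.24×132 + 8.05×39 = 495.36 + 207.03 + 411.48 + 295.68 + 313.95 = 1723.5
P = 1841.04 / 1723.5 × 100 = 106.8198
Fisher = √(L × P) = √(108.2520 × 106.8198) = 107.5335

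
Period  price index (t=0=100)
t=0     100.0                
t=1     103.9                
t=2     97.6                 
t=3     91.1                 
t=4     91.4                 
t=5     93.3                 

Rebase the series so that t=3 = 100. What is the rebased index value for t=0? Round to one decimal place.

109.8

Rebased(t=0) = 100.0 / 91.1 × 100 = 109.7695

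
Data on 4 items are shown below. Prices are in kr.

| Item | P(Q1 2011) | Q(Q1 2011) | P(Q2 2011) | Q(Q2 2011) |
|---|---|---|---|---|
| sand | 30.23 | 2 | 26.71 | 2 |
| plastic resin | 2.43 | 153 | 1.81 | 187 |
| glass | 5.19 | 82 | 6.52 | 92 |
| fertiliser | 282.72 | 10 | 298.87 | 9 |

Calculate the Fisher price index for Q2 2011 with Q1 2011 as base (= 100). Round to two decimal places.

Laspeyres component (base-period weights):
ΣP(Q2 2011)Q(Q1 2011) = 26.71×2 + 1.81×153 + 6.52×82 + 298.87×10 = 53.42 + 276.93 + 534.64 + 2988.7 = 3853.69
ΣP(Q1 2011)Q(Q1 2011) = 30.23×2 + 2.43×153 + 5.19×82 + 282.72×10 = 60.46 + 371.79 + 425.58 + 2827.2 = 3685.03
L = 3853.69 / 3685.03 × 100 = 104.5769
Paasche component (current-period weights):
ΣP(Q2 2011)Q(Q2 2011) = 26.71×2 + 1.81×187 + 6.52×92 + 298.87×9 = 53.42 + 338.47 + 599.84 + 2689.83 = 3681.56
ΣP(Q1 2011)Q(Q2 2011) = 30.23×2 + 2.43×187 + 5.19×92 + 282.72×9 = 60.46 + 454.41 + 477.48 + 2544.48 = 3536.83
P = 3681.56 / 3536.83 × 100 = 104.0921
Fisher = √(L × P) = √(104.5769 × 104.0921) = 104.3342

104.33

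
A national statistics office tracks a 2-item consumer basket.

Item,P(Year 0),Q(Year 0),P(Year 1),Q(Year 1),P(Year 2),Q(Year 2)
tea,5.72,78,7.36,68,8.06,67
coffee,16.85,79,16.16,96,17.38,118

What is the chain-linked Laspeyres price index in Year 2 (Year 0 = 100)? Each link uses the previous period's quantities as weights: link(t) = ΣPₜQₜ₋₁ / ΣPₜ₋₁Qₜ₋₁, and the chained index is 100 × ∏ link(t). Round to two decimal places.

Link Year 0→Year 1:
ΣP(Year 1)Q(Year 0) = 7.36×78 + 16.16×79 = 574.08 + 1276.64 = 1850.72
ΣP(Year 0)Q(Year 0) = 5.72×78 + 16.85×79 = 446.16 + 1331.15 = 1777.31
link = 1850.72/1777.31 = 1.041304
Link Year 1→Year 2:
ΣP(Year 2)Q(Year 1) = 8.06×68 + 17.38×96 = 548.08 + 1668.48 = 2216.56
ΣP(Year 1)Q(Year 1) = 7.36×68 + 16.16×96 = 500.48 + 1551.36 = 2051.84
link = 2216.56/2051.84 = 1.080279
Chained index = 100 × 1.041304 × 1.080279 = 112.4899

112.49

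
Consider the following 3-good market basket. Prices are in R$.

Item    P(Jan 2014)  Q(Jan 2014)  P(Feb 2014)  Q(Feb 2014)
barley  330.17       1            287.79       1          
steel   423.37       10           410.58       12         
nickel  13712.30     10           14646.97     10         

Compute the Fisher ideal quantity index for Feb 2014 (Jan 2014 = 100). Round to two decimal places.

100.57

Laspeyres component (base-period weights):
ΣP(Jan 2014)Q(Feb 2014) = 330.17×1 + 423.37×12 + 13712.30×10 = 330.17 + 5080.44 + 137123 = 142533.61
ΣP(Jan 2014)Q(Jan 2014) = 330.17×1 + 423.37×10 + 13712.30×10 = 330.17 + 4233.7 + 137123 = 141686.87
L = 142533.61 / 141686.87 × 100 = 100.5976
Paasche component (current-period weights):
ΣP(Feb 2014)Q(Feb 2014) = 287.79×1 + 410.58×12 + 14646.97×10 = 287.79 + 4926.96 + 146469.7 = 151684.45
ΣP(Feb 2014)Q(Jan 2014) = 287.79×1 + 410.58×10 + 14646.97×10 = 287.79 + 4105.8 + 146469.7 = 150863.29
P = 151684.45 / 150863.29 × 100 = 100.5443
Fisher = √(L × P) = √(100.5976 × 100.5443) = 100.5710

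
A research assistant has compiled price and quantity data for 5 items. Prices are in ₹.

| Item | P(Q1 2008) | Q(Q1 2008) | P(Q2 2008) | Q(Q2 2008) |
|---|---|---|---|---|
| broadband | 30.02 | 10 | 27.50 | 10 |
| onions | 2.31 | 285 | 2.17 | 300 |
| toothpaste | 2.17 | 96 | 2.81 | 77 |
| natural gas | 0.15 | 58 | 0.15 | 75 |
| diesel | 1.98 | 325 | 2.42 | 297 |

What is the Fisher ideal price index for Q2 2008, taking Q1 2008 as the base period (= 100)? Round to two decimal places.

Laspeyres component (base-period weights):
ΣP(Q2 2008)Q(Q1 2008) = 27.50×10 + 2.17×285 + 2.81×96 + 0.15×58 + 2.42×325 = 275 + 618.45 + 269.76 + 8.7 + 786.5 = 1958.41
ΣP(Q1 2008)Q(Q1 2008) = 30.02×10 + 2.31×285 + 2.17×96 + 0.15×58 + 1.98×325 = 300.2 + 658.35 + 208.32 + 8.7 + 643.5 = 1819.07
L = 1958.41 / 1819.07 × 100 = 107.6600
Paasche component (current-period weights):
ΣP(Q2 2008)Q(Q2 2008) = 27.50×10 + 2.17×300 + 2.81×77 + 0.15×75 + 2.42×297 = 275 + 651 + 216.37 + 11.25 + 718.74 = 1872.36
ΣP(Q1 2008)Q(Q2 2008) = 30.02×10 + 2.31×300 + 2.17×77 + 0.15×75 + 1.98×297 = 300.2 + 693 + 167.09 + 11.25 + 588.06 = 1759.6
P = 1872.36 / 1759.6 × 100 = 106.4083
Fisher = √(L × P) = √(107.6600 × 106.4083) = 107.0323

107.03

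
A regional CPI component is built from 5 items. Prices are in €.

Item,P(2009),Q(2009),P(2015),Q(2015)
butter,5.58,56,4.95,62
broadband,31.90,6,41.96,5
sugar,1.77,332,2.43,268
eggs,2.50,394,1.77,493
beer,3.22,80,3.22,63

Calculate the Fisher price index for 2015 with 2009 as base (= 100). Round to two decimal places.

Laspeyres component (base-period weights):
ΣP(2015)Q(2009) = 4.95×56 + 41.96×6 + 2.43×332 + 1.77×394 + 3.22×80 = 277.2 + 251.76 + 806.76 + 697.38 + 257.6 = 2290.7
ΣP(2009)Q(2009) = 5.58×56 + 31.90×6 + 1.77×332 + 2.50×394 + 3.22×80 = 312.48 + 191.4 + 587.64 + 985 + 257.6 = 2334.12
L = 2290.7 / 2334.12 × 100 = 98.1398
Paasche component (current-period weights):
ΣP(2015)Q(2015) = 4.95×62 + 41.96×5 + 2.43×268 + 1.77×493 + 3.22×63 = 306.9 + 209.8 + 651.24 + 872.61 + 202.86 = 2243.41
ΣP(2009)Q(2015) = 5.58×62 + 31.90×5 + 1.77×268 + 2.50×493 + 3.22×63 = 345.96 + 159.5 + 474.36 + 1232.5 + 202.86 = 2415.18
P = 2243.41 / 2415.18 × 100 = 92.8879
Fisher = √(L × P) = √(98.1398 × 92.8879) = 95.4777

95.48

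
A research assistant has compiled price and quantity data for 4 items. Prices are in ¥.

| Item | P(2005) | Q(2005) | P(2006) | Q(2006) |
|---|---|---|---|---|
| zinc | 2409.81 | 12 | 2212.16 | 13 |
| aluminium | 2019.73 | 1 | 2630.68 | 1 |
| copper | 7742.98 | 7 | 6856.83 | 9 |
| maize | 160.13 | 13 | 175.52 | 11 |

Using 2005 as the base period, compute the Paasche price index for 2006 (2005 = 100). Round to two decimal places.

Paasche price index uses current-period quantities as weights.
ΣP(2006)·Q(2006) = 2212.16×13 + 2630.68×1 + 6856.83×9 + 175.52×11 = 28758.08 + 2630.68 + 61711.47 + 1930.72 = 95030.95
ΣP(2005)·Q(2006) = 2409.81×13 + 2019.73×1 + 7742.98×9 + 160.13×11 = 31327.53 + 2019.73 + 69686.82 + 1761.43 = 104795.51
Index = 95030.95 / 104795.51 × 100 = 90.6823

90.68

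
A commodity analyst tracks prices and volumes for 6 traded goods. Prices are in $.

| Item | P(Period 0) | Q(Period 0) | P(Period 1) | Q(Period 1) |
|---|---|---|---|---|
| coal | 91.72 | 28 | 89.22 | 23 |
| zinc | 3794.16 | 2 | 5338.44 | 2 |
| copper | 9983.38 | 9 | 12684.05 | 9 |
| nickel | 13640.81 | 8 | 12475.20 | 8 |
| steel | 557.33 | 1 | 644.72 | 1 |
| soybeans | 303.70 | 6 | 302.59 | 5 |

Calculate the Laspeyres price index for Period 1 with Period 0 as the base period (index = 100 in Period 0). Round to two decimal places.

108.55

Laspeyres price index uses base-period quantities as weights.
ΣP(Period 1)·Q(Period 0) = 89.22×28 + 5338.44×2 + 12684.05×9 + 12475.20×8 + 644.72×1 + 302.59×6 = 2498.16 + 10676.88 + 114156.45 + 99801.6 + 644.72 + 1815.54 = 229593.35
ΣP(Period 0)·Q(Period 0) = 91.72×28 + 3794.16×2 + 9983.38×9 + 13640.81×8 + 557.33×1 + 303.70×6 = 2568.16 + 7588.32 + 89850.42 + 109126.48 + 557.33 + 1822.2 = 211512.91
Index = 229593.35 / 211512.91 × 100 = 108.5481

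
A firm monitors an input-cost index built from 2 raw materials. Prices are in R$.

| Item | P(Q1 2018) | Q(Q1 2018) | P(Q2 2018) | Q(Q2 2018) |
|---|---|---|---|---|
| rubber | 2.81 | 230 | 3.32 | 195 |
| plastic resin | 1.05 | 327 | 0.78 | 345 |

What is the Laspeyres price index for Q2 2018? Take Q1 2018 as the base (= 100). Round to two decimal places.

Laspeyres price index uses base-period quantities as weights.
ΣP(Q2 2018)·Q(Q1 2018) = 3.32×230 + 0.78×327 = 763.6 + 255.06 = 1018.66
ΣP(Q1 2018)·Q(Q1 2018) = 2.81×230 + 1.05×327 = 646.3 + 343.35 = 989.65
Index = 1018.66 / 989.65 × 100 = 102.9313

102.93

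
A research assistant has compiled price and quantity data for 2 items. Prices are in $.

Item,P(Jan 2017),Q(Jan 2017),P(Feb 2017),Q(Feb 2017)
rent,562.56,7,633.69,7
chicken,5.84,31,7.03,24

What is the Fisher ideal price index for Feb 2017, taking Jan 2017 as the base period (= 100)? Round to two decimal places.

Laspeyres component (base-period weights):
ΣP(Feb 2017)Q(Jan 2017) = 633.69×7 + 7.03×31 = 4435.83 + 217.93 = 4653.76
ΣP(Jan 2017)Q(Jan 2017) = 562.56×7 + 5.84×31 = 3937.92 + 181.04 = 4118.96
L = 4653.76 / 4118.96 × 100 = 112.9839
Paasche component (current-period weights):
ΣP(Feb 2017)Q(Feb 2017) = 633.69×7 + 7.03×24 = 4435.83 + 168.72 = 4604.55
ΣP(Jan 2017)Q(Feb 2017) = 562.56×7 + 5.84×24 = 3937.92 + 140.16 = 4078.08
P = 4604.55 / 4078.08 × 100 = 112.9098
Fisher = √(L × P) = √(112.9839 × 112.9098) = 112.9468

112.95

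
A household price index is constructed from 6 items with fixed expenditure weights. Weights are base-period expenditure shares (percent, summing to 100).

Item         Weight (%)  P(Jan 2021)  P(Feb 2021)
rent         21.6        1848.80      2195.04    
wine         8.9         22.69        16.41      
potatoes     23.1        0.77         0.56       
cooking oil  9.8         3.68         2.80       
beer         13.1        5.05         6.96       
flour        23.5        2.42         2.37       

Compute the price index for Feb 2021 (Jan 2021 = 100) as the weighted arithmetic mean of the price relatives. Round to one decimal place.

97.4

rent: 21.6 × (2195.04/1848.80) = 21.6 × 1.187278 = 25.6452
wine: 8.9 × (16.41/22.69) = 8.9 × 0.723226 = 6.4367
potatoes: 23.1 × (0.56/0.77) = 23.1 × 0.727273 = 16.8000
cooking oil: 9.8 × (2.80/3.68) = 9.8 × 0.760870 = 7.4565
beer: 13.1 × (6.96/5.05) = 13.1 × 1.378218 = 18.0547
flour: 23.5 × (2.37/2.42) = 23.5 × 0.979339 = 23.0145
Index = Σ wᵢ·(p₁ᵢ/p₀ᵢ) = 25.6452 + 6.4367 + 16.8000 + 7.4565 + 18.0547 + 23.0145 = 97.4076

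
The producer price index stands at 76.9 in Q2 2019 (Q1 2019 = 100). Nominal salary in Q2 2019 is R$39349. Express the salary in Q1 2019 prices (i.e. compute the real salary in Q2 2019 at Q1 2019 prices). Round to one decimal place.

Real = Nominal ÷ (Index/100) = 39349 ÷ (76.9/100)
     = 39349 ÷ 0.769 = 51169.0507

51169.1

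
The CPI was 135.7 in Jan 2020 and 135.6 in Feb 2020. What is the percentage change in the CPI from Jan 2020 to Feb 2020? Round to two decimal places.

Change = (135.6 − 135.7) / 135.7 × 100
       = -0.1 / 135.7 × 100 = -0.0737%

-0.07%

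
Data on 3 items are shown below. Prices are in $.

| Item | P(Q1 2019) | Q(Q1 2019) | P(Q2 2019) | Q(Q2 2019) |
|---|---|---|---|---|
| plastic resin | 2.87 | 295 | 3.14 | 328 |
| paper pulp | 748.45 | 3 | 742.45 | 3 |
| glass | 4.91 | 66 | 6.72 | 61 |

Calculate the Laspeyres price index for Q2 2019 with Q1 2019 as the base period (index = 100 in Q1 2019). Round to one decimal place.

Laspeyres price index uses base-period quantities as weights.
ΣP(Q2 2019)·Q(Q1 2019) = 3.14×295 + 742.45×3 + 6.72×66 = 926.3 + 2227.35 + 443.52 = 3597.17
ΣP(Q1 2019)·Q(Q1 2019) = 2.87×295 + 748.45×3 + 4.91×66 = 846.65 + 2245.35 + 324.06 = 3416.06
Index = 3597.17 / 3416.06 × 100 = 105.3017

105.3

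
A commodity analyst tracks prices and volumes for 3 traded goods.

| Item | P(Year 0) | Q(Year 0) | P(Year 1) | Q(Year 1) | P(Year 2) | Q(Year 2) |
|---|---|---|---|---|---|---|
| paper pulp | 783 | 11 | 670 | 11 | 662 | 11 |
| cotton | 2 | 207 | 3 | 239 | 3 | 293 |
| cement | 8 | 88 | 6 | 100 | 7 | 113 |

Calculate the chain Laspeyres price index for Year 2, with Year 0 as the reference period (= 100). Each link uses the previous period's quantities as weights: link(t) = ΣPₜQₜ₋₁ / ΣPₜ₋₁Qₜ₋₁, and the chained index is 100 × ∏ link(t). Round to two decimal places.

87.67

Link Year 0→Year 1:
ΣP(Year 1)Q(Year 0) = 670×11 + 3×207 + 6×88 = 7370 + 621 + 528 = 8519
ΣP(Year 0)Q(Year 0) = 783×11 + 2×207 + 8×88 = 8613 + 414 + 704 = 9731
link = 8519/9731 = 0.875450
Link Year 1→Year 2:
ΣP(Year 2)Q(Year 1) = 662×11 + 3×239 + 7×100 = 7282 + 717 + 700 = 8699
ΣP(Year 1)Q(Year 1) = 670×11 + 3×239 + 6×100 = 7370 + 717 + 600 = 8687
link = 8699/8687 = 1.001381
Chained index = 100 × 0.875450 × 1.001381 = 87.6659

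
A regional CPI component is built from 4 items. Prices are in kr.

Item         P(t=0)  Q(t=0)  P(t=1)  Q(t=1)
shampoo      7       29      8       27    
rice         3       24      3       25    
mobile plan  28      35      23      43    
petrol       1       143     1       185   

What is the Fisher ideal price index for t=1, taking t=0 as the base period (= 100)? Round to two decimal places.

Laspeyres component (base-period weights):
ΣP(t=1)Q(t=0) = 8×29 + 3×24 + 23×35 + 1×143 = 232 + 72 + 805 + 143 = 1252
ΣP(t=0)Q(t=0) = 7×29 + 3×24 + 28×35 + 1×143 = 203 + 72 + 980 + 143 = 1398
L = 1252 / 1398 × 100 = 89.5565
Paasche component (current-period weights):
ΣP(t=1)Q(t=1) = 8×27 + 3×25 + 23×43 + 1×185 = 216 + 75 + 989 + 185 = 1465
ΣP(t=0)Q(t=1) = 7×27 + 3×25 + 28×43 + 1×185 = 189 + 75 + 1204 + 185 = 1653
P = 1465 / 1653 × 100 = 88.6267
Fisher = √(L × P) = √(89.5565 × 88.6267) = 89.0904

89.09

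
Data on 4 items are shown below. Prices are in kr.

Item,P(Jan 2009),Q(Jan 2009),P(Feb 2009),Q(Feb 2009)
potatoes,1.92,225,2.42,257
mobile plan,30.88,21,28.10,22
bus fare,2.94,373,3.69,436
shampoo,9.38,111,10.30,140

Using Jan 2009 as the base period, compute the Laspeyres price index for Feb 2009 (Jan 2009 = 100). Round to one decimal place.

113.5

Laspeyres price index uses base-period quantities as weights.
ΣP(Feb 2009)·Q(Jan 2009) = 2.42×225 + 28.10×21 + 3.69×373 + 10.30×111 = 544.5 + 590.1 + 1376.37 + 1143.3 = 3654.27
ΣP(Jan 2009)·Q(Jan 2009) = 1.92×225 + 30.88×21 + 2.94×373 + 9.38×111 = 432 + 648.48 + 1096.62 + 1041.18 = 3218.28
Index = 3654.27 / 3218.28 × 100 = 113.5473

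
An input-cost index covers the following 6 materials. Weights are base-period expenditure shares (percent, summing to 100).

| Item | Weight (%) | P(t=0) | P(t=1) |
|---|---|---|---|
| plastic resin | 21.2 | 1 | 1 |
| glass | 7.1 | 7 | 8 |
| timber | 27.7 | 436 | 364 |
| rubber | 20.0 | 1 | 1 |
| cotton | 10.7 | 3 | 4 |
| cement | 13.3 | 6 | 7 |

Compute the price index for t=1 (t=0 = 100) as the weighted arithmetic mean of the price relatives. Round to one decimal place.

102.2

plastic resin: 21.2 × (1/1) = 21.2 × 1.000000 = 21.2000
glass: 7.1 × (8/7) = 7.1 × 1.142857 = 8.1143
timber: 27.7 × (364/436) = 27.7 × 0.834862 = 23.1257
rubber: 20.0 × (1/1) = 20.0 × 1.000000 = 20.0000
cotton: 10.7 × (4/3) = 10.7 × 1.333333 = 14.2667
cement: 13.3 × (7/6) = 13.3 × 1.166667 = 15.5167
Index = Σ wᵢ·(p₁ᵢ/p₀ᵢ) = 21.2000 + 8.1143 + 23.1257 + 20.0000 + 14.2667 + 15.5167 = 102.2233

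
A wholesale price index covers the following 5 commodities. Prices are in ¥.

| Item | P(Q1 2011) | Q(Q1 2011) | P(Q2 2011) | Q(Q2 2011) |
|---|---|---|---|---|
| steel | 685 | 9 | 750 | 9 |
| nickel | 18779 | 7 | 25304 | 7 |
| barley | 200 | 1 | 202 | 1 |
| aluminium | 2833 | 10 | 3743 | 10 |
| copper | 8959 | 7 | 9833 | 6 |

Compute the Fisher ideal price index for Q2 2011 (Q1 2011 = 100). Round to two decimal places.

Laspeyres component (base-period weights):
ΣP(Q2 2011)Q(Q1 2011) = 750×9 + 25304×7 + 202×1 + 3743×10 + 9833×7 = 6750 + 177128 + 202 + 37430 + 68831 = 290341
ΣP(Q1 2011)Q(Q1 2011) = 685×9 + 18779×7 + 200×1 + 2833×10 + 8959×7 = 6165 + 131453 + 200 + 28330 + 62713 = 228861
L = 290341 / 228861 × 100 = 126.8635
Paasche component (current-period weights):
ΣP(Q2 2011)Q(Q2 2011) = 750×9 + 25304×7 + 202×1 + 3743×10 + 9833×6 = 6750 + 177128 + 202 + 37430 + 58998 = 280508
ΣP(Q1 2011)Q(Q2 2011) = 685×9 + 18779×7 + 200×1 + 2833×10 + 8959×6 = 6165 + 131453 + 200 + 28330 + 53754 = 219902
P = 280508 / 219902 × 100 = 127.5605
Fisher = √(L × P) = √(126.8635 × 127.5605) = 127.2115

127.21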